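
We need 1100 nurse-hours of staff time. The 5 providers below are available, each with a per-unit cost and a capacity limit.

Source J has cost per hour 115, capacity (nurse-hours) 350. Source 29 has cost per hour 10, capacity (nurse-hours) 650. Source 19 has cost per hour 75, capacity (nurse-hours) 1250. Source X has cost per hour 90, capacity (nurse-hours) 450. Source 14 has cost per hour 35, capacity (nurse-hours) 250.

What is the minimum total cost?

Cheapest first:
Source 29 (10): use full 650 — 450 nurse-hours to go.
Source 14 (35): use full 250 — 200 nurse-hours to go.
Source 19 (75): take the remaining 200 — done.
Source X, Source J: unused.
Cost = 650×10 + 250×35 + 200×75 = 30250.

30250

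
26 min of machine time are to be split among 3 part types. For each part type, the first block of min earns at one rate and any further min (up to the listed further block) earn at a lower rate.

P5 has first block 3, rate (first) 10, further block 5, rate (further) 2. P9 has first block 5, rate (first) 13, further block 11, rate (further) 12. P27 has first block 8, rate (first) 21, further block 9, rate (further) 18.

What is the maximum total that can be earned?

443

Treat each block as its own option and order by rate: P27/T1 21 > P27/T2 18 > P9/T1 13 > P9/T2 12 > P5/T1 10 > P5/T2 2.
P27 T1 at 21: fill all 8 ; 18 left.
Fill P27 T2 block (9 at 18) ; 9 left.
P9/T1 (13): +5 ; 4 left.
P9/T2: +4 of 11 at 12; pool empty.
Total = 21×8 + 18×9 + 13×5 + 12×4 = 443.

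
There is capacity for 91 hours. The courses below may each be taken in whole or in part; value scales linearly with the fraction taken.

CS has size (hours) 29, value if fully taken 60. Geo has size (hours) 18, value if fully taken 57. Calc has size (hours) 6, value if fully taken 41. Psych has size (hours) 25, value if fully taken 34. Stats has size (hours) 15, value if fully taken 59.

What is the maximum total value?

248.28

Best value per unit of size first: Calc 41/6≈6.83, Stats 59/15≈3.93, Geo 57/18≈3.17, CS 60/29≈2.07, Psych 34/25≈1.36.
Take all of Calc (6 hours, value 41) ; 85 hours left.
All 15 hours of Stats fit (value 59) ; 70 remain.
Take all of Geo (18 hours, value 57) ; 52 hours left.
All 29 hours of CS fit (value 60) ; 23 remain.
23 hours left: a 23/25 share of Psych gives 34×23/25 = 31.28.
Total value = 248.28.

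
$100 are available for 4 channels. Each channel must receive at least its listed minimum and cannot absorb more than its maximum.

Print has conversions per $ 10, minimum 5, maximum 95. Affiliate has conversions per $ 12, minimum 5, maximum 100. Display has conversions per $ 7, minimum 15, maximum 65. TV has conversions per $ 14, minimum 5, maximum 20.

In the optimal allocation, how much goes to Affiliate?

Meeting every minimum uses 5+5+15+5 = 30 $, leaving 70.
Highest conversions per $ first: TV 14 > Affiliate 12 > Print 10 > Display 7.
TV takes 15 more to reach its cap of 20 — 55 left.
Affiliate: +55 (room for 95) → 60. Pool exhausted.

60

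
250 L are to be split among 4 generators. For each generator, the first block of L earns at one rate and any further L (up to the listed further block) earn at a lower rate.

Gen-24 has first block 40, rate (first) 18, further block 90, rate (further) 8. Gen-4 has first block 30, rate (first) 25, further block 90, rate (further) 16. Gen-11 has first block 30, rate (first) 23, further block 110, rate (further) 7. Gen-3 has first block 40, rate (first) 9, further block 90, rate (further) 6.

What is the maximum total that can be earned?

4120

Rank every tier by rate: Gen-4/tier1 25 > Gen-11/tier1 23 > Gen-24/tier1 18 > Gen-4/tier2 16 > Gen-3/tier1 9 > Gen-24/tier2 8 > Gen-11/tier2 7 > Gen-3/tier2 6.
Gen-4 tier1 at 25: fill all 30 — 220 left.
Gen-11/tier1 (23): +30 — 190 left.
Fill Gen-24 tier1 block (40 at 18) — 150 left.
Gen-4/tier2 (16): +90 — 60 left.
Fill Gen-3 tier1 block (40 at 9) — 20 left.
20 remain; put them into Gen-24 tier2 at 8.
Total = 25×30 + 23×30 + 18×40 + 16×90 + 9×40 + 8×20 = 4120.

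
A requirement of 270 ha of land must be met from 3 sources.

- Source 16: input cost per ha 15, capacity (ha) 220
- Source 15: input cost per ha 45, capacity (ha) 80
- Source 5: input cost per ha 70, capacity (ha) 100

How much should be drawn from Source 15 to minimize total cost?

Fill from the cheapest source first.
Source 16 (15): use full 220 ; 50 ha to go.
Source 15 at 45: take 50 of its 80 ; requirement met.
Source 5: unused.

50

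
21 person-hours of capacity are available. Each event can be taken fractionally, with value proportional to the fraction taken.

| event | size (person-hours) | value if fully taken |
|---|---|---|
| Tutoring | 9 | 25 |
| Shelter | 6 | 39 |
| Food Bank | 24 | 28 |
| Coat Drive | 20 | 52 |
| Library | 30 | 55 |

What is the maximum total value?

79.6

Rank by value-to-size ratio: Shelter 39/6≈6.5, Tutoring 25/9≈2.78, Coat Drive 52/20≈2.6, Library 55/30≈1.83, Food Bank 28/24≈1.17.
Shelter: take in full, 6 person-hours for value 39 → 15 left.
Tutoring: take in full, 9 person-hours for value 25 → 6 left.
6 person-hours left: a 6/20 share of Coat Drive gives 52×6/20 = 15.6.
Total value = 79.6.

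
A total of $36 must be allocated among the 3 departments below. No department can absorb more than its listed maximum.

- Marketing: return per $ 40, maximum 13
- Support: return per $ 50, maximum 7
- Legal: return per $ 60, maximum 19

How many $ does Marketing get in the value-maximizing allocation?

Highest return per $ first: Legal 60 > Support 50 > Marketing 40.
Legal: +19 to 19 (cap) — 17 left.
Support: +7 to 7 (cap) — 10 left.
Only 10 left; Marketing takes them to reach 10.

10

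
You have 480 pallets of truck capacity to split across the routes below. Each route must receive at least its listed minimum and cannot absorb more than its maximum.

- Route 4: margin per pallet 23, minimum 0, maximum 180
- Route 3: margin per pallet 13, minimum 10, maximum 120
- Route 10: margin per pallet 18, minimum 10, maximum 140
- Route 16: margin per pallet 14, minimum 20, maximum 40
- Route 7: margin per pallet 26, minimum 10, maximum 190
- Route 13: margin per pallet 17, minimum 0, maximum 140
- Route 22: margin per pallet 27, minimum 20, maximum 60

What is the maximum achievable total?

11470

Meeting every minimum uses 0+10+10+20+10+0+20 = 70 pallets, leaving 410.
Highest margin per pallet first: Route 22 27 > Route 7 26 > Route 4 23 > Route 10 18 > Route 13 17 > Route 16 14 > Route 3 13.
Give Route 22 40 more to hit its cap of 60 → 370 left.
Route 7: +180 to 190 (cap) → 190 left.
Route 4: +180 to 180 (cap) → 10 left.
Route 10: +10 (room for 130) → 20. Pool exhausted.
Total = 23×180 + 13×10 + 18×20 + 14×20 + 26×190 + 27×60 = 11470.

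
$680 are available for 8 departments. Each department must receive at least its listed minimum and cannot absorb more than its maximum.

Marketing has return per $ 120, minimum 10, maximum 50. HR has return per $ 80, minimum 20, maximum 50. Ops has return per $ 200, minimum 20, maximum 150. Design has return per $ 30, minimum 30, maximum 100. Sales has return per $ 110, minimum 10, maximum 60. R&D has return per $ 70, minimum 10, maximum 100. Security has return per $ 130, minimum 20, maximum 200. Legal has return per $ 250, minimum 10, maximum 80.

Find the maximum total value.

Meeting every minimum uses 10+20+20+30+10+10+20+10 = 130 $, leaving 550.
Order the departments by return per $: Legal 250 > Ops 200 > Security 130 > Marketing 120 > Sales 110 > HR 80 > R&D 70 > Design 30.
Legal takes 70 more to reach its cap of 80 — 480 left.
Ops takes 130 more to reach its cap of 150 — 350 left.
Security: +180 to 200 (cap) — 170 left.
Marketing: +40 to 50 (cap) — 130 left.
Give Sales 50 more to hit its cap of 60 — 80 left.
Give HR 30 more to hit its cap of 50 — 50 left.
R&D has room for 90 more but only 50 remain, so it gets 60.
Total = 120×50 + 80×50 + 200×150 + 30×30 + 110×60 + 70×60 + 130×200 + 250×80 = 97700.

97700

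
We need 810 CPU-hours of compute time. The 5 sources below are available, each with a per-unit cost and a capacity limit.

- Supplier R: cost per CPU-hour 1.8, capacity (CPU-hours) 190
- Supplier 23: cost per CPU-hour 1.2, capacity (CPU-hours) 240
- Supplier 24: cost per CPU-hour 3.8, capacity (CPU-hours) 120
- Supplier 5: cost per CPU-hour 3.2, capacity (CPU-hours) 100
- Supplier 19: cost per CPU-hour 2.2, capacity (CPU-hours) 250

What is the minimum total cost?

1614

Fill from the cheapest source first.
Take 240 from Supplier 23 at 1.2 ; need 570 more.
Supplier R at 1.8: take all 190 CPU-hours ; 380 still needed.
Supplier 19 at 2.2: take all 250 CPU-hours ; 130 still needed.
Supplier 5 (3.2): use full 100 ; 30 CPU-hours to go.
Take 30 from Supplier 24 at 3.8 to finish.
Cost = 240×1.2 + 190×1.8 + 250×2.2 + 100×3.2 + 30×3.8 = 1614.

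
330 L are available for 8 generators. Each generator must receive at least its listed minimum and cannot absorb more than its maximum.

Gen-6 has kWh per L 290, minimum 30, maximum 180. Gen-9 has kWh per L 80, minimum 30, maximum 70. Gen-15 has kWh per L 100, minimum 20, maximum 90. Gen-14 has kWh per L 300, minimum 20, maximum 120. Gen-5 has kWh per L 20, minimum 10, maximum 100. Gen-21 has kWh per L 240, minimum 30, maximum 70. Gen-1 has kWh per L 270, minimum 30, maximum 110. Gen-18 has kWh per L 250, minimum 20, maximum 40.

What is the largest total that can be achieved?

Meeting every minimum uses 30+30+20+20+10+30+30+20 = 190 L, leaving 140.
Order the generators by kWh per L: Gen-14 300 > Gen-6 290 > Gen-1 270 > Gen-18 250 > Gen-21 240 > Gen-15 100 > Gen-9 80 > Gen-5 20.
Gen-14 takes 100 more to reach its cap of 120 → 40 left.
Only 40 left; Gen-6 takes them to reach 70.
Total = 290×70 + 80×30 + 100×20 + 300×120 + 20×10 + 240×30 + 270×30 + 250×20 = 81200.

81200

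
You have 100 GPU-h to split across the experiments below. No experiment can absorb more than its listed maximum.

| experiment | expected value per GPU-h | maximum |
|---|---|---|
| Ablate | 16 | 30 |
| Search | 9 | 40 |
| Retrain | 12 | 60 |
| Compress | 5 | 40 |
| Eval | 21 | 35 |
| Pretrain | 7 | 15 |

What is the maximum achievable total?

Order the experiments by expected value per GPU-h: Eval 21 > Ablate 16 > Retrain 12 > Search 9 > Pretrain 7 > Compress 5.
Give Eval 35 to hit its cap of 35 ; 65 left.
Give Ablate 30 to hit its cap of 30 ; 35 left.
Retrain: +35 (room for 60) → 35. Pool exhausted.
Total = 16×30 + 12×35 + 21×35 = 1635.

1635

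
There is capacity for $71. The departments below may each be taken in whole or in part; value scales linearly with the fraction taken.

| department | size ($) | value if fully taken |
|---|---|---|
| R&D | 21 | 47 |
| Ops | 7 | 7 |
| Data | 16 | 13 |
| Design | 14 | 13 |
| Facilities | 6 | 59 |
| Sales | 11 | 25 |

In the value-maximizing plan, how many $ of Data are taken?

12

Rank by value-to-size ratio: Facilities 59/6≈9.83, Sales 25/11≈2.27, R&D 47/21≈2.24, Ops 7/7≈1, Design 13/14≈0.929, Data 13/16≈0.812.
All 6 $ of Facilities fit (value 59) → 65 remain.
Sales: take in full, 11 $ for value 25 → 54 left.
All 21 $ of R&D fit (value 47) → 33 remain.
Ops: take in full, 7 $ for value 7 → 26 left.
All 14 $ of Design fit (value 13) → 12 remain.
Only 12 $ remain; take 12/16 of Data for value 13×12/16 = 9.75.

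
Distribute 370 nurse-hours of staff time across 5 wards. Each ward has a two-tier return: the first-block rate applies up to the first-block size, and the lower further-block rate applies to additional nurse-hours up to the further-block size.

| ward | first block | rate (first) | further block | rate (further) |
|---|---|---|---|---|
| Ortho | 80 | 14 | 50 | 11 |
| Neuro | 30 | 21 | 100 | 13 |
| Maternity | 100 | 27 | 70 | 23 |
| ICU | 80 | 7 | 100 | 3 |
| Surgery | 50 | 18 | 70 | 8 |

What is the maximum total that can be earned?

Order all 10 blocks by rate: Maternity/tier1 27 > Maternity/tier2 23 > Neuro/tier1 21 > Surgery/tier1 18 > Ortho/tier1 14 > Neuro/tier2 13 > Ortho/tier2 11 > Surgery/tier2 8 > ICU/tier1 7 > ICU/tier2 3.
Maternity tier1 at 27: fill all 100 → 270 left.
Maternity/tier2 (23): +70 → 200 left.
Fill Neuro tier1 block (30 at 21) → 170 left.
Surgery tier1 at 18: fill all 50 → 120 left.
Fill Ortho tier1 block (80 at 14) → 40 left.
Neuro/tier2: +40 of 100 at 13; pool empty.
Total = 27×100 + 23×70 + 21×30 + 18×50 + 14×80 + 13×40 = 7480.

7480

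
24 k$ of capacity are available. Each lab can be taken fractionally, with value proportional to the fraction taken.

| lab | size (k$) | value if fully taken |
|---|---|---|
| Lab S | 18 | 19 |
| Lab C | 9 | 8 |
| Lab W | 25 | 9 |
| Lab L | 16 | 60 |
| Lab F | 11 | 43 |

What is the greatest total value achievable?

Rank by value-to-size ratio: Lab F 43/11≈3.91, Lab L 60/16≈3.75, Lab S 19/18≈1.06, Lab C 8/9≈0.889, Lab W 9/25≈0.36.
All 11 k$ of Lab F fit (value 43) — 13 remain.
Fill the last 13 k$ with part of Lab L: 13/16 of it earns 48.75.
Total value = 91.75.

91.75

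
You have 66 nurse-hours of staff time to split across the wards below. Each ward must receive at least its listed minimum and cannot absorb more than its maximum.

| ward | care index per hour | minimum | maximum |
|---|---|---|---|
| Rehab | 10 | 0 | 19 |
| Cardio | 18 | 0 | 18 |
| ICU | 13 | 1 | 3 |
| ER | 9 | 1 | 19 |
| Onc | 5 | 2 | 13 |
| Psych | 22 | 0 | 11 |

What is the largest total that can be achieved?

Meeting every minimum uses 0+0+1+1+2+0 = 4 nurse-hours, leaving 62.
Order the wards by care index per hour: Psych 22 > Cardio 18 > ICU 13 > Rehab 10 > ER 9 > Onc 5.
Give Psych 11 more to hit its cap of 11 — 51 left.
Cardio takes 18 more to reach its cap of 18 — 33 left.
ICU takes 2 more to reach its cap of 3 — 31 left.
Give Rehab 19 more to hit its cap of 19 — 12 left.
ER has room for 18 more but only 12 remain, so it gets 13.
Total = 10×19 + 18×18 + 13×3 + 9×13 + 5×2 + 22×11 = 922.

922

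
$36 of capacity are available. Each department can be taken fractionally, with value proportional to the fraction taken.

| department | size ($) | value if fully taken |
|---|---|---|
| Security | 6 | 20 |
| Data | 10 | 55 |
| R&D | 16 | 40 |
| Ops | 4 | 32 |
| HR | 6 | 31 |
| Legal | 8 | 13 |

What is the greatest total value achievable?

Rank by value-to-size ratio: Ops 32/4≈8, Data 55/10≈5.5, HR 31/6≈5.17, Security 20/6≈3.33, R&D 40/16≈2.5, Legal 13/8≈1.62.
All 4 $ of Ops fit (value 32) — 32 remain.
Take all of Data (10 $, value 55) — 22 $ left.
All 6 $ of HR fit (value 31) — 16 remain.
All 6 $ of Security fit (value 20) — 10 remain.
Only 10 $ remain; take 10/16 of R&D for value 40×10/16 = 25.
Total value = 163.

163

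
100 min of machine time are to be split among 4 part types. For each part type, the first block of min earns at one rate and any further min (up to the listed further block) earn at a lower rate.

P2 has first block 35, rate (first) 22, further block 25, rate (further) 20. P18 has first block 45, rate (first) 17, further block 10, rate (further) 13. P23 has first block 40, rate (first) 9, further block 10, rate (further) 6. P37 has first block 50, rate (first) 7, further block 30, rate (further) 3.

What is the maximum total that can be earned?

Order all 8 blocks by rate: P2/tier1 22 > P2/tier2 20 > P18/tier1 17 > P18/tier2 13 > P23/tier1 9 > P37/tier1 7 > P23/tier2 6 > P37/tier2 3.
P2/tier1 (22): +35 → 65 left.
Fill P2 tier2 block (25 at 20) → 40 left.
40 remain; put them into P18 tier1 at 17.
Total = 22×35 + 20×25 + 17×40 = 1950.

1950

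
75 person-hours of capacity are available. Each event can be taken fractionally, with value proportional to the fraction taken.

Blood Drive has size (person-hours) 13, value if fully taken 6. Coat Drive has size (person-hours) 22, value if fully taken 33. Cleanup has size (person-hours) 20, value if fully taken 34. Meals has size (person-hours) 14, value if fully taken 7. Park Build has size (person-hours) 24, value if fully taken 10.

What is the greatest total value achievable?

Sort by value density: Cleanup 34/20≈1.7, Coat Drive 33/22≈1.5, Meals 7/14≈0.5, Blood Drive 6/13≈0.462, Park Build 10/24≈0.417.
All 20 person-hours of Cleanup fit (value 34) → 55 remain.
Take all of Coat Drive (22 person-hours, value 33) → 33 person-hours left.
Take all of Meals (14 person-hours, value 7) → 19 person-hours left.
All 13 person-hours of Blood Drive fit (value 6) → 6 remain.
Fill the last 6 person-hours with part of Park Build: 6/24 of it earns 2.5.
Total value = 82.5.

82.5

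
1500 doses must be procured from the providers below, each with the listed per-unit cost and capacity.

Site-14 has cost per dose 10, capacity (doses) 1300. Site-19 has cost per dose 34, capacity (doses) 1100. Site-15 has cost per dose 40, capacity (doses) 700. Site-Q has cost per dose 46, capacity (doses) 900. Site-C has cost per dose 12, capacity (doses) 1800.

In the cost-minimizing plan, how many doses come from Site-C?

Cheapest first:
Take 1300 from Site-14 at 10 → need 200 more.
Take 200 from Site-C at 12 to finish.
Site-19, Site-15, Site-Q: unused.

200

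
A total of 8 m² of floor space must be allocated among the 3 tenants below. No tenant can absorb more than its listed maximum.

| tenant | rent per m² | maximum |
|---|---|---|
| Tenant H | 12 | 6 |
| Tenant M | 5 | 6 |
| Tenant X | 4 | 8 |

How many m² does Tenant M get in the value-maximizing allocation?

2

Order the tenants by rent per m²: Tenant H 12 > Tenant M 5 > Tenant X 4.
Give Tenant H 6 to hit its cap of 6 ; 2 left.
Only 2 left; Tenant M takes them to reach 2.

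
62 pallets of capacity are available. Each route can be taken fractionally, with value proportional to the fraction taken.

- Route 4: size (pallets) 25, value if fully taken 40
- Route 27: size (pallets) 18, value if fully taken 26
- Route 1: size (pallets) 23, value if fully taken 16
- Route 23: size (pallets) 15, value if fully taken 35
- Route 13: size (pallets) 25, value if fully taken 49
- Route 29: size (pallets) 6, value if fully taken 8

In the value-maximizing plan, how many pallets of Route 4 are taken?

Sort by value density: Route 23 35/15≈2.33, Route 13 49/25≈1.96, Route 4 40/25≈1.6, Route 27 26/18≈1.44, Route 29 8/6≈1.33, Route 1 16/23≈0.696.
Take all of Route 23 (15 pallets, value 35) — 47 pallets left.
Take all of Route 13 (25 pallets, value 49) — 22 pallets left.
22 pallets left: a 22/25 share of Route 4 gives 40×22/25 = 35.2.

22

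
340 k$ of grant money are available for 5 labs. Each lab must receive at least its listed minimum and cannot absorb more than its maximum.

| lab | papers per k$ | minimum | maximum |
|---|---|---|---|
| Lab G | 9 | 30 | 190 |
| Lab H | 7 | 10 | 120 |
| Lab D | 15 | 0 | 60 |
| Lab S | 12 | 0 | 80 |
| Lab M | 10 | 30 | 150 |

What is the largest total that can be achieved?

3790

Meeting every minimum uses 30+10+0+0+30 = 70 k$, leaving 270.
Order the labs by papers per k$: Lab D 15 > Lab S 12 > Lab M 10 > Lab G 9 > Lab H 7.
Lab D takes 60 more to reach its cap of 60 ; 210 left.
Lab S takes 80 more to reach its cap of 80 ; 130 left.
Lab M takes 120 more to reach its cap of 150 ; 10 left.
Lab G has room for 160 more but only 10 remain, so it gets 40.
Total = 9×40 + 7×10 + 15×60 + 12×80 + 10×150 = 3790.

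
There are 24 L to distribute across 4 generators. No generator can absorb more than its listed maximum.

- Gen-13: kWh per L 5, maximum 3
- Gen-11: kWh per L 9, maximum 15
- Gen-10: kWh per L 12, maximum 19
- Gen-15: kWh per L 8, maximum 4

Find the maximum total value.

Rank by kWh per L: Gen-10 12 > Gen-11 9 > Gen-15 8 > Gen-13 5.
Gen-10 takes 19 to reach its cap of 19 → 5 left.
Gen-11 has room for 15 but only 5 remain, so it gets 5.
Total = 9×5 + 12×19 = 273.

273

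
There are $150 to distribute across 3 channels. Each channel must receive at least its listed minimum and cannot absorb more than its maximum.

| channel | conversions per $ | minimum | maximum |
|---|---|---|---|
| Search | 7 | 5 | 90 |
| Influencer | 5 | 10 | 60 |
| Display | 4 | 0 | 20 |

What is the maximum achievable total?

Meeting every minimum uses 5+10+0 = 15 $, leaving 135.
Highest conversions per $ first: Search 7 > Influencer 5 > Display 4.
Search takes 85 more to reach its cap of 90 → 50 left.
Give Influencer 50 more to hit its cap of 60 → 0 left.
Total = 7×90 + 5×60 = 930.

930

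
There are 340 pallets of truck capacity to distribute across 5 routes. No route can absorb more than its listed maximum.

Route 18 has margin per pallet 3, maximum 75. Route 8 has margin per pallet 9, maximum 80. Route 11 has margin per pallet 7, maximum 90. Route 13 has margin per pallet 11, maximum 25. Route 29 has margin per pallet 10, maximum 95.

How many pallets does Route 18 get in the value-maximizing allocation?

50

Highest margin per pallet first: Route 13 11 > Route 29 10 > Route 8 9 > Route 11 7 > Route 18 3.
Route 13: +25 to 25 (cap) ; 315 left.
Route 29 takes 95 to reach its cap of 95 ; 220 left.
Route 8: +80 to 80 (cap) ; 140 left.
Route 11 takes 90 to reach its cap of 90 ; 50 left.
Route 18: +50 (room for 75) → 50. Pool exhausted.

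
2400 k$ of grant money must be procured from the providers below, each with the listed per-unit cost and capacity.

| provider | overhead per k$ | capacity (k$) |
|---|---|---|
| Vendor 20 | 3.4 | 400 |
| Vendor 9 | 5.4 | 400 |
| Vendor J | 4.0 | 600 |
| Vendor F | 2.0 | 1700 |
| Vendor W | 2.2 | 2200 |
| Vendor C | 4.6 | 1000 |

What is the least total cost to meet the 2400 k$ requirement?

Cheapest first:
Vendor F (2.0): use full 1700 ; 700 k$ to go.
Vendor W (2.2): take the remaining 700 ; done.
Vendor 20, Vendor J, Vendor C, Vendor 9: unused.
Cost = 1700×2.0 + 700×2.2 = 4940.

4940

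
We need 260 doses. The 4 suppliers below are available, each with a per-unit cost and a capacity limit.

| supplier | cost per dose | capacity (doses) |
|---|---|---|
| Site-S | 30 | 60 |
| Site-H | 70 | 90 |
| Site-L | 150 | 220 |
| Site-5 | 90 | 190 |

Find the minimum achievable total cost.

Use suppliers in increasing cost order.
Site-S (30): use full 60 — 200 doses to go.
Site-H (70): use full 90 — 110 doses to go.
Site-5 at 90: take 110 of its 190 — requirement met.
Site-L: unused.
Cost = 60×30 + 90×70 + 110×90 = 18000.

18000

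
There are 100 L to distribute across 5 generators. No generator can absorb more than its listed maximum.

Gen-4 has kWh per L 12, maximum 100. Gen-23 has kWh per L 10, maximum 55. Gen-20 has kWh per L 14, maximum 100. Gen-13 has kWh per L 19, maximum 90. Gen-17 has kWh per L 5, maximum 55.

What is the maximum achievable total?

1850

Order the generators by kWh per L: Gen-13 19 > Gen-20 14 > Gen-4 12 > Gen-23 10 > Gen-17 5.
Gen-13 takes 90 to reach its cap of 90 → 10 left.
Only 10 left; Gen-20 takes them to reach 10.
Total = 14×10 + 19×90 = 1850.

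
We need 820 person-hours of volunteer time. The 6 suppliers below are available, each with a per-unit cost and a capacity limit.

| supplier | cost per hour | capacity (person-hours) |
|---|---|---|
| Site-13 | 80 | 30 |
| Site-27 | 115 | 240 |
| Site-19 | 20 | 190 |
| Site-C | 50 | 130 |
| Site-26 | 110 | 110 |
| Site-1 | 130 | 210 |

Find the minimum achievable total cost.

Use suppliers in increasing cost order.
Take 190 from Site-19 at 20 ; need 630 more.
Site-C at 50: take all 130 person-hours ; 500 still needed.
Take 30 from Site-13 at 80 ; need 470 more.
Take 110 from Site-26 at 110 ; need 360 more.
Take 240 from Site-27 at 115 ; need 120 more.
Take 120 from Site-1 at 130 to finish.
Cost = 190×20 + 130×50 + 30×80 + 110×110 + 240×115 + 120×130 = 68000.

68000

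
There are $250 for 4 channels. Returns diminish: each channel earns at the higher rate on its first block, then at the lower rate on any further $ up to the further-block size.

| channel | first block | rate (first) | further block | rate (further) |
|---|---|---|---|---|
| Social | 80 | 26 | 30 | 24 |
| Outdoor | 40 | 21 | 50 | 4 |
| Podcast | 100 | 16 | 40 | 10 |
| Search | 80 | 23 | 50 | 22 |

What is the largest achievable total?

Rank every tier by rate: Social/tier1 26 > Social/tier2 24 > Search/tier1 23 > Search/tier2 22 > Outdoor/tier1 21 > Podcast/tier1 16 > Podcast/tier2 10 > Outdoor/tier2 4.
Social/tier1 (26): +80 → 170 left.
Fill Social tier2 block (30 at 24) → 140 left.
Fill Search tier1 block (80 at 23) → 60 left.
Search tier2 at 22: fill all 50 → 10 left.
Outdoor tier1 at 21: only 10 left, fill 10.
Total = 26×80 + 24×30 + 23×80 + 22×50 + 21×10 = 5950.

5950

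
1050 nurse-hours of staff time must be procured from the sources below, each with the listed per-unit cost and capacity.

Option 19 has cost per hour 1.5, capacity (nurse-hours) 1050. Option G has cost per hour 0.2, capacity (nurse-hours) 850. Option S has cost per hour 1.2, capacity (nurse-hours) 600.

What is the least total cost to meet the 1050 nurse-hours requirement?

Cheapest first:
Option G (0.2): use full 850 → 200 nurse-hours to go.
Option S (1.2): take the remaining 200 → done.
Option 19: unused.
Cost = 850×0.2 + 200×1.2 = 410.

410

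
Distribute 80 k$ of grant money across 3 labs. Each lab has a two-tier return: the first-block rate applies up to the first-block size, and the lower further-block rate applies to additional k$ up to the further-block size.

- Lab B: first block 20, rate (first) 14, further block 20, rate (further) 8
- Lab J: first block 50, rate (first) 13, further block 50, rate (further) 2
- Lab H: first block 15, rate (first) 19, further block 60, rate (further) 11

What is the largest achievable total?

1150

Treat each block as its own option and order by rate: Lab H/tier1 19 > Lab B/tier1 14 > Lab J/tier1 13 > Lab H/tier2 11 > Lab B/tier2 8 > Lab J/tier2 2.
Lab H tier1 at 19: fill all 15 ; 65 left.
Lab B tier1 at 14: fill all 20 ; 45 left.
Lab J tier1 at 13: only 45 left, fill 45.
Total = 19×15 + 14×20 + 13×45 = 1150.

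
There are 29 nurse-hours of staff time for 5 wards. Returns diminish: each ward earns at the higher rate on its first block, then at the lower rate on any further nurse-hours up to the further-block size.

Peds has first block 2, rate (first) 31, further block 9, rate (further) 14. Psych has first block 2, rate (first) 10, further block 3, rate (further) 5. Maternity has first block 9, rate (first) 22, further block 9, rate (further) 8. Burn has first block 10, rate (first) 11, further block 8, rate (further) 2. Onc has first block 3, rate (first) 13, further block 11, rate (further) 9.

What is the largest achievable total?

491

Rank every tier by rate: Peds/first 31 > Maternity/first 22 > Peds/second 14 > Onc/first 13 > Burn/first 11 > Psych/first 10 > Onc/second 9 > Maternity/second 8 > Psych/second 5 > Burn/second 2.
Peds first at 31: fill all 2 ; 27 left.
Fill Maternity first block (9 at 22) ; 18 left.
Fill Peds second block (9 at 14) ; 9 left.
Onc first at 13: fill all 3 ; 6 left.
Burn/first: +6 of 10 at 11; pool empty.
Total = 31×2 + 22×9 + 14×9 + 13×3 + 11×6 = 491.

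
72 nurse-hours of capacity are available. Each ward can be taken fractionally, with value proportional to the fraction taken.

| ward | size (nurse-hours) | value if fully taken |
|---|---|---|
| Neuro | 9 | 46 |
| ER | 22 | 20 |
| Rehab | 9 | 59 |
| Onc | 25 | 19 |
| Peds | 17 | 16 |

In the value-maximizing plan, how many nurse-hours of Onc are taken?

Best value per unit of size first: Rehab 59/9≈6.56, Neuro 46/9≈5.11, Peds 16/17≈0.941, ER 20/22≈0.909, Onc 19/25≈0.76.
All 9 nurse-hours of Rehab fit (value 59) — 63 remain.
Take all of Neuro (9 nurse-hours, value 46) — 54 nurse-hours left.
Peds: take in full, 17 nurse-hours for value 16 — 37 left.
ER: take in full, 22 nurse-hours for value 20 — 15 left.
15 nurse-hours left: a 15/25 share of Onc gives 19×15/25 = 11.4.

15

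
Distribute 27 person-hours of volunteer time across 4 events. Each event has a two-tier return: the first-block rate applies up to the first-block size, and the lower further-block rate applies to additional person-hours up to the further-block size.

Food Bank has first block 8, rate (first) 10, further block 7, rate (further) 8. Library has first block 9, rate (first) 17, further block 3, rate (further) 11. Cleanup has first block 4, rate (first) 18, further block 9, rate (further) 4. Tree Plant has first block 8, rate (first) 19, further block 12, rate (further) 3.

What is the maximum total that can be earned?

440

Rank every tier by rate: Tree Plant/tier1 19 > Cleanup/tier1 18 > Library/tier1 17 > Library/tier2 11 > Food Bank/tier1 10 > Food Bank/tier2 8 > Cleanup/tier2 4 > Tree Plant/tier2 3.
Tree Plant tier1 at 19: fill all 8 — 19 left.
Cleanup/tier1 (18): +4 — 15 left.
Library tier1 at 17: fill all 9 — 6 left.
Library tier2 at 11: fill all 3 — 3 left.
3 remain; put them into Food Bank tier1 at 10.
Total = 19×8 + 18×4 + 17×9 + 11×3 + 10×3 = 440.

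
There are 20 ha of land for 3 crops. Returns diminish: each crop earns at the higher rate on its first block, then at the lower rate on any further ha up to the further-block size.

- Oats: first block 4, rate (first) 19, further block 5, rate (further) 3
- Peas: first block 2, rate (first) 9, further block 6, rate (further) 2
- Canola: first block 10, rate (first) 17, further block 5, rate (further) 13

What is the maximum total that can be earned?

Order all 6 blocks by rate: Oats/tier1 19 > Canola/tier1 17 > Canola/tier2 13 > Peas/tier1 9 > Oats/tier2 3 > Peas/tier2 2.
Fill Oats tier1 block (4 at 19) → 16 left.
Canola/tier1 (17): +10 → 6 left.
Canola/tier2 (13): +5 → 1 left.
1 remain; put them into Peas tier1 at 9.
Total = 19×4 + 17×10 + 13×5 + 9×1 = 320.

320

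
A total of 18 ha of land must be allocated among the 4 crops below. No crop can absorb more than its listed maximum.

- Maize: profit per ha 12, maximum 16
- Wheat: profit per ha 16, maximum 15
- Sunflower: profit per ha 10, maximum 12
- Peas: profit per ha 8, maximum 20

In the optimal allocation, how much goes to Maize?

3

Order the crops by profit per ha: Wheat 16 > Maize 12 > Sunflower 10 > Peas 8.
Give Wheat 15 to hit its cap of 15 → 3 left.
Only 3 left; Maize takes them to reach 3.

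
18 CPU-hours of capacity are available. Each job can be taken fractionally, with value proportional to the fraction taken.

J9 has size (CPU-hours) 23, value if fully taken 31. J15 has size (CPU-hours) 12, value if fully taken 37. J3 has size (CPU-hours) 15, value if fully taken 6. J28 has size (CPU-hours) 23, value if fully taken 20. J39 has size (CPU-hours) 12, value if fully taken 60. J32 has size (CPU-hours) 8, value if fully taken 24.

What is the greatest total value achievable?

Best value per unit of size first: J39 60/12≈5, J15 37/12≈3.08, J32 24/8≈3, J9 31/23≈1.35, J28 20/23≈0.87, J3 6/15≈0.4.
All 12 CPU-hours of J39 fit (value 60) ; 6 remain.
6 CPU-hours left: a 6/12 share of J15 gives 37×6/12 = 18.5.
Total value = 78.5.

78.5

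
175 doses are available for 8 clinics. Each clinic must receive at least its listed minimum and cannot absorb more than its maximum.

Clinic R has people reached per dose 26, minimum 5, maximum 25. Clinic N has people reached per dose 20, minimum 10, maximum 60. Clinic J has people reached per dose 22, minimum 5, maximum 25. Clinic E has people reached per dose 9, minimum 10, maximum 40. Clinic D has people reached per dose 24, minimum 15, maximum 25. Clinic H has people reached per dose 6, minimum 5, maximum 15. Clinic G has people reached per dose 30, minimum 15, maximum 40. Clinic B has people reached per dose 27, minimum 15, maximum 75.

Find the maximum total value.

4405

Meeting every minimum uses 5+10+5+10+15+5+15+15 = 80 doses, leaving 95.
Rank by people reached per dose: Clinic G 30 > Clinic B 27 > Clinic R 26 > Clinic D 24 > Clinic J 22 > Clinic N 20 > Clinic E 9 > Clinic H 6.
Clinic G takes 25 more to reach its cap of 40 — 70 left.
Clinic B takes 60 more to reach its cap of 75 — 10 left.
Clinic R has room for 20 more but only 10 remain, so it gets 15.
Total = 26×15 + 20×10 + 22×5 + 9×10 + 24×15 + 6×5 + 30×40 + 27×75 = 4405.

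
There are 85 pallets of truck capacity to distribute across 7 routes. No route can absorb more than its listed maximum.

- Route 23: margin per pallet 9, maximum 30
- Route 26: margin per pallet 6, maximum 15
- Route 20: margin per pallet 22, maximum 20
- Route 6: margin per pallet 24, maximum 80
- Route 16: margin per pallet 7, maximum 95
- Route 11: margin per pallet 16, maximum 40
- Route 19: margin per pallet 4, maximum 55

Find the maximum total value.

2030

Highest margin per pallet first: Route 6 24 > Route 20 22 > Route 11 16 > Route 23 9 > Route 16 7 > Route 26 6 > Route 19 4.
Route 6 takes 80 to reach its cap of 80 → 5 left.
Route 20 has room for 20 but only 5 remain, so it gets 5.
Total = 22×5 + 24×80 = 2030.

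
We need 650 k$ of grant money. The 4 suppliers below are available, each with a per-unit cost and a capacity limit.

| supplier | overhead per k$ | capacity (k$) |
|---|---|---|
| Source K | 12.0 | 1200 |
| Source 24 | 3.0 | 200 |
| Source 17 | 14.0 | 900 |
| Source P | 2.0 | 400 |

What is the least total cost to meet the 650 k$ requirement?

2000

Fill from the cheapest supplier first.
Take 400 from Source P at 2.0 — need 250 more.
Take 200 from Source 24 at 3.0 — need 50 more.
Take 50 from Source K at 12.0 to finish.
Source 17: unused.
Cost = 400×2.0 + 200×3.0 + 50×12.0 = 2000.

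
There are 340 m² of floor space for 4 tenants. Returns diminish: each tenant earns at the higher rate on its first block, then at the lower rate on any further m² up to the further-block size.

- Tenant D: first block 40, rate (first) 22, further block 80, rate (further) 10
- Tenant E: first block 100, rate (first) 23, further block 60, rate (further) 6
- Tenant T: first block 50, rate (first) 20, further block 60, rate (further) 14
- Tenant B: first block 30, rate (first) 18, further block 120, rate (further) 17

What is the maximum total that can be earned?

Order all 8 blocks by rate: Tenant E/T1 23 > Tenant D/T1 22 > Tenant T/T1 20 > Tenant B/T1 18 > Tenant B/T2 17 > Tenant T/T2 14 > Tenant D/T2 10 > Tenant E/T2 6.
Tenant E T1 at 23: fill all 100 ; 240 left.
Tenant D/T1 (22): +40 ; 200 left.
Fill Tenant T T1 block (50 at 20) ; 150 left.
Tenant B/T1 (18): +30 ; 120 left.
Fill Tenant B T2 block (120 at 17) ; 0 left.
Total = 23×100 + 22×40 + 20×50 + 18×30 + 17×120 = 6760.

6760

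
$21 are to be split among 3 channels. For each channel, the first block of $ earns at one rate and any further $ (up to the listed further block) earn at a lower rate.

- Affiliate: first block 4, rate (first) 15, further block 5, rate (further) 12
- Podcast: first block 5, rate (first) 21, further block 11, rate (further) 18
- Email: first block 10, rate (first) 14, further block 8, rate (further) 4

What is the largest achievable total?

Treat each block as its own option and order by rate: Podcast/tier1 21 > Podcast/tier2 18 > Affiliate/tier1 15 > Email/tier1 14 > Affiliate/tier2 12 > Email/tier2 4.
Podcast/tier1 (21): +5 — 16 left.
Fill Podcast tier2 block (11 at 18) — 5 left.
Affiliate tier1 at 15: fill all 4 — 1 left.
1 remain; put them into Email tier1 at 14.
Total = 21×5 + 18×11 + 15×4 + 14×1 = 377.

377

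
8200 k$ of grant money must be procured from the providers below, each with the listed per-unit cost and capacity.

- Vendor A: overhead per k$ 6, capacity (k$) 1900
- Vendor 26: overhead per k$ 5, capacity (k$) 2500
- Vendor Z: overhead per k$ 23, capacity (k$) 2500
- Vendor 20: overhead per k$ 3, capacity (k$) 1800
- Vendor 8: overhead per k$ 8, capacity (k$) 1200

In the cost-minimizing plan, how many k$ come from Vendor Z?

Use providers in increasing cost order.
Vendor 20 (3): use full 1800 ; 6400 k$ to go.
Vendor 26 (5): use full 2500 ; 3900 k$ to go.
Vendor A (6): use full 1900 ; 2000 k$ to go.
Vendor 8 at 8: take all 1200 k$ ; 800 still needed.
Take 800 from Vendor Z at 23 to finish.

800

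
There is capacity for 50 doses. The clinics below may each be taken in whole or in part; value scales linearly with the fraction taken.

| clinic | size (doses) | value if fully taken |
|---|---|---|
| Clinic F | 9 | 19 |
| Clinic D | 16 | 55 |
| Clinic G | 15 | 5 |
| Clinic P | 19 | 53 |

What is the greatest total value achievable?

Sort by value density: Clinic D 55/16≈3.44, Clinic P 53/19≈2.79, Clinic F 19/9≈2.11, Clinic G 5/15≈0.333.
All 16 doses of Clinic D fit (value 55) — 34 remain.
All 19 doses of Clinic P fit (value 53) — 15 remain.
Take all of Clinic F (9 doses, value 19) — 6 doses left.
6 doses left: a 6/15 share of Clinic G gives 5×6/15 = 2.
Total value = 129.

129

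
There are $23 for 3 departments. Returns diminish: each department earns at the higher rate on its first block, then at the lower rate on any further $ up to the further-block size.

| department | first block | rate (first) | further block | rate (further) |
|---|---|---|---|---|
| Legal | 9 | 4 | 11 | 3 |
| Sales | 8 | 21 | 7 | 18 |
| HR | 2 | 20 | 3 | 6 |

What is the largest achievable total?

364

Treat each block as its own option and order by rate: Sales/tier1 21 > HR/tier1 20 > Sales/tier2 18 > HR/tier2 6 > Legal/tier1 4 > Legal/tier2 3.
Sales/tier1 (21): +8 → 15 left.
HR tier1 at 20: fill all 2 → 13 left.
Sales tier2 at 18: fill all 7 → 6 left.
HR tier2 at 6: fill all 3 → 3 left.
Legal tier1 at 4: only 3 left, fill 3.
Total = 21×8 + 20×2 + 18×7 + 6×3 + 4×3 = 364.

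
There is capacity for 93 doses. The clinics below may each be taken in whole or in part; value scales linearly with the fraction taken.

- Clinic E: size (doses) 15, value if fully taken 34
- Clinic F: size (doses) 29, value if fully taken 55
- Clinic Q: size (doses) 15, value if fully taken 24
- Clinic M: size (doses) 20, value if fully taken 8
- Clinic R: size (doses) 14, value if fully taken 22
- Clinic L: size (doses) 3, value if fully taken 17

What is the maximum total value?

Rank by value-to-size ratio: Clinic L 17/3≈5.67, Clinic E 34/15≈2.27, Clinic F 55/29≈1.9, Clinic Q 24/15≈1.6, Clinic R 22/14≈1.57, Clinic M 8/20≈0.4.
Take all of Clinic L (3 doses, value 17) ; 90 doses left.
Clinic E: take in full, 15 doses for value 34 ; 75 left.
All 29 doses of Clinic F fit (value 55) ; 46 remain.
All 15 doses of Clinic Q fit (value 24) ; 31 remain.
Take all of Clinic R (14 doses, value 22) ; 17 doses left.
Only 17 doses remain; take 17/20 of Clinic M for value 8×17/20 = 6.8.
Total value = 158.8.

158.8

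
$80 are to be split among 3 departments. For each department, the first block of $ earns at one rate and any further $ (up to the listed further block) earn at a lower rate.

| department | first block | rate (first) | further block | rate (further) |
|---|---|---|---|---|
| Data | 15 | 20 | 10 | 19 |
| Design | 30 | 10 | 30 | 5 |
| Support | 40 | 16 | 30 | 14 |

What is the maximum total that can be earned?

1340

Rank every tier by rate: Data/T1 20 > Data/T2 19 > Support/T1 16 > Support/T2 14 > Design/T1 10 > Design/T2 5.
Fill Data T1 block (15 at 20) ; 65 left.
Fill Data T2 block (10 at 19) ; 55 left.
Support T1 at 16: fill all 40 ; 15 left.
Support/T2: +15 of 30 at 14; pool empty.
Total = 20×15 + 19×10 + 16×40 + 14×15 = 1340.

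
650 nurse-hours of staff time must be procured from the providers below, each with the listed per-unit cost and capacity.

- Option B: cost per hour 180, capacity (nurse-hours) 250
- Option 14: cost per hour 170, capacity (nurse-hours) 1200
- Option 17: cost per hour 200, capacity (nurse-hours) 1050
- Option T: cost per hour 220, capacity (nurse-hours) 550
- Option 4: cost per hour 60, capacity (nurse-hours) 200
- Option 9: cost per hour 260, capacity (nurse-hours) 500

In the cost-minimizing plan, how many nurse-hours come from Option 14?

Cheapest first:
Option 4 at 60: take all 200 nurse-hours → 450 still needed.
Take 450 from Option 14 at 170 to finish.
Option B, Option 17, Option T, Option 9: unused.

450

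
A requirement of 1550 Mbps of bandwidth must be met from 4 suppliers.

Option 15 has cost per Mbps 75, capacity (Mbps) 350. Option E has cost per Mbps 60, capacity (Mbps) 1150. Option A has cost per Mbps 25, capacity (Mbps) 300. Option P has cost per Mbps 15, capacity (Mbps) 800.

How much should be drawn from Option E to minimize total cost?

450

Use suppliers in increasing cost order.
Take 800 from Option P at 15 — need 750 more.
Option A (25): use full 300 — 450 Mbps to go.
Option E at 60: take 450 of its 1150 — requirement met.
Option 15: unused.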